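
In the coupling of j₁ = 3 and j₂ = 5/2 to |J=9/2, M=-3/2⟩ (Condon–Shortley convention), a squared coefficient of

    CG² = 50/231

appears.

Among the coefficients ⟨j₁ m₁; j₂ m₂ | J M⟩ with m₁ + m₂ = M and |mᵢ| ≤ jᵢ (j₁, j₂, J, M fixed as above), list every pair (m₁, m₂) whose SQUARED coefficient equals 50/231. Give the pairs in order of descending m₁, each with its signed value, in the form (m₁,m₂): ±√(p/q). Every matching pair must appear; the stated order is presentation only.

(1,-5/2): +√(50/231)

Admissible pairs with m₁+m₂ = M = -3/2: (-3,3/2), (-2,1/2), (-1,-1/2), (0,-3/2), (1,-5/2)
  (m₁,m₂)=(1,-5/2): CG² = 50/231, CG = +√(50/231)   ← matches the target
  (m₁,m₂)=(0,-3/2): CG² = 45/154, CG = +√(45/154)
  (m₁,m₂)=(-1,-1/2): CG² = 5/231, CG = −√(5/231)
  (m₁,m₂)=(-2,1/2): CG² = 169/462, CG = −√(169/462)
  (m₁,m₂)=(-3,3/2): CG² = 8/77, CG = −√(8/77)
Pairs with CG² = 50/231: (1,-5/2): +√(50/231)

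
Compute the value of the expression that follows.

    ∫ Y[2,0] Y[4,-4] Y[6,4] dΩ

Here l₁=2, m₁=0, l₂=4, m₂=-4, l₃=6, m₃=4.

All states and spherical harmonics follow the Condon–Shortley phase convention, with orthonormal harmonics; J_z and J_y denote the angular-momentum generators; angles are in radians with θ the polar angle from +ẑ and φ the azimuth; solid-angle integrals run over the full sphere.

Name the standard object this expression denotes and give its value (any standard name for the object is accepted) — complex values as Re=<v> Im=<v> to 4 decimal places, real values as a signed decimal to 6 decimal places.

This is a Gaunt coefficient — the integral of a triple product of spherical harmonics over the sphere.
m-sum 0 ✓  L=12 even ✓  2≤6≤6 ✓
Π(2lᵢ+1) = 5×9×13 = 585
triangle coeff Δ(2,4,6) = 1/6435
Σ_t [0,0]: t=0:+1/2304 = 1/2304
(3j)²=5/143 [(2 4 6; 0 0 0)], sign=+1
Σ_t [0,0]: t=0:+1/161280 = 1/161280
(3j)²=1/143 [(2 4 6; 0 -4 4)], sign=+1
⇒ 4πI² = 225/1573
I = (+1)√(225/1573/(4π)) = 0.10668957

Gaunt coefficient, +0.106690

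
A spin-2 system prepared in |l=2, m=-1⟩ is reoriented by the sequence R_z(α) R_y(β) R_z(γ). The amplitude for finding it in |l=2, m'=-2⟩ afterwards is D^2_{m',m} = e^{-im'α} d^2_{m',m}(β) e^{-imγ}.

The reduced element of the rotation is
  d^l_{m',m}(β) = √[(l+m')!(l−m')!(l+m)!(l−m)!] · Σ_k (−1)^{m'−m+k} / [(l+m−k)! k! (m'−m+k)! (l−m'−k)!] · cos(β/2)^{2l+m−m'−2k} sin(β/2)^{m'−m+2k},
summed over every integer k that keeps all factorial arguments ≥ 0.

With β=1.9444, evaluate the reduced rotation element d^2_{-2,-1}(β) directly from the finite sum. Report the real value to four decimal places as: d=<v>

d=0.2956

d^2_{-2,-1}(β=1.9444) via the finite sum:
c=cos(1.944400/2)=0.563483, s=sin(1.944400/2)=0.826127; N=√[1·24·1·6]=12.000000
Admissible k: 1..1 (factorial args all ≥0)
  k=1: (−1)^0·12.0000/(6)·0.5635^3·0.8261^1 = +0.295611
d^2_{-2,-1}(1.9444) = +0.295611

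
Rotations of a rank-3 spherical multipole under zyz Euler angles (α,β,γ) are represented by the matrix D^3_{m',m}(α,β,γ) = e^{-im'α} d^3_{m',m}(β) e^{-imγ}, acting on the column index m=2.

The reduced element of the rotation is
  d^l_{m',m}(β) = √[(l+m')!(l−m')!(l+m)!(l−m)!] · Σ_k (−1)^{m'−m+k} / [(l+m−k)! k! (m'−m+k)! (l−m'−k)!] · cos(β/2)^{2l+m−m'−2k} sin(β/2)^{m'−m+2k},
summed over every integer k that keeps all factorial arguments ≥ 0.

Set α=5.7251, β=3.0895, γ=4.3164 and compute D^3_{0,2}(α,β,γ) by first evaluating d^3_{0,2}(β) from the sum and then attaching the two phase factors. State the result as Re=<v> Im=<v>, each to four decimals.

Split into d^3_{0,2}(β=3.0895) × two z-phases.
With c≡cos(β/2)=0.026043 and s≡sin(β/2)=0.999661, N=[6·6·120·1]^{1/2}=65.726707
The bounds max(0,m−m')=2 and min(l+m,l−m')=3 give 2 terms
  k=2: (−1)^0·65.7267/(12)·0.0260^4·0.9997^2 = +0.000003
  k=3: (−1)^1·65.7267/(12)·0.0260^2·0.9997^4 = -0.003710
d^3_{0,2}(3.0895) = +0.000003 -0.003710 = -0.003707
Attach z-rotation phases: D = e^{-i(0)(5.7251)}·(-0.003707)·e^{-i(2)(4.3164)} = +0.002604+0.002639i

Re=0.0026 Im=0.0026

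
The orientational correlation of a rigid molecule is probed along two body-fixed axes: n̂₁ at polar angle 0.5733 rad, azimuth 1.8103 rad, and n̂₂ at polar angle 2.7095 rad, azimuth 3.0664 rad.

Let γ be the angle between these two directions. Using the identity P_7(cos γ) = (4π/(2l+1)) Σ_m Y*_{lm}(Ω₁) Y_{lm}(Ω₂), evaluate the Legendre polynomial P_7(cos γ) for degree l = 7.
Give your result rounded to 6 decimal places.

Summing Y*_{l m}(θ₁,φ₁)·Y_{l m}(θ₂,φ₂) over m ∈ [−7, 7]; prefactor 4π/(2·7+1) = 0.837758:
  m=-7: Y*=(0.006868, 0.000729)  Y=(-0.000977, -0.000567)  product (-0.000006, -0.000005)
  m=-6: Y*=(-0.005339, -0.039670)  Y=(-0.008247, -0.003995)  product (-0.000114, 0.000348)
  m=-5: Y*=(-0.131138, 0.051359)  Y=(-0.042727, -0.016866)  product (0.006469, 0.000017)
  m=-4: Y*=(0.189535, 0.269584)  Y=(-0.151124, -0.046876)  product (-0.016006, -0.049625)
  m=-3: Y*=(0.321363, -0.367508)  Y=(-0.362824, -0.083262)  product (-0.147197, 0.106583)
  m=-2: Y*=(-0.295056, -0.153238)  Y=(-0.530464, -0.080381)  product (0.144199, 0.105004)
  m=-1: Y*=(0.044944, -0.184051)  Y=(-0.274307, -0.020665)  product (-0.016132, 0.049558)
  m=+0: Y*=(-0.404911, -0.000000)  Y=(0.367428, 0.000000)  product (-0.148776, -0.000000)
  m=+1: Y*=(-0.044944, -0.184051)  Y=(0.274307, -0.020665)  product (-0.016132, -0.049558)
  m=+2: Y*=(-0.295056, 0.153238)  Y=(-0.530464, 0.080381)  product (0.144199, -0.105004)
  m=+3: Y*=(-0.321363, -0.367508)  Y=(0.362824, -0.083262)  product (-0.147197, -0.106583)
  m=+4: Y*=(0.189535, -0.269584)  Y=(-0.151124, 0.046876)  product (-0.016006, 0.049625)
  m=+5: Y*=(0.131138, 0.051359)  Y=(0.042727, -0.016866)  product (0.006469, -0.000017)
  m=+6: Y*=(-0.005339, 0.039670)  Y=(-0.008247, 0.003995)  product (-0.000114, -0.000348)
  m=+7: Y*=(-0.006868, 0.000729)  Y=(0.000977, -0.000567)  product (-0.000006, 0.000005)
Total Σ_m = (-0.206351, 0.000000). Multiply by 0.837758: (-0.172872, 0.000000). P_7(cos γ) = -0.172872

-0.172872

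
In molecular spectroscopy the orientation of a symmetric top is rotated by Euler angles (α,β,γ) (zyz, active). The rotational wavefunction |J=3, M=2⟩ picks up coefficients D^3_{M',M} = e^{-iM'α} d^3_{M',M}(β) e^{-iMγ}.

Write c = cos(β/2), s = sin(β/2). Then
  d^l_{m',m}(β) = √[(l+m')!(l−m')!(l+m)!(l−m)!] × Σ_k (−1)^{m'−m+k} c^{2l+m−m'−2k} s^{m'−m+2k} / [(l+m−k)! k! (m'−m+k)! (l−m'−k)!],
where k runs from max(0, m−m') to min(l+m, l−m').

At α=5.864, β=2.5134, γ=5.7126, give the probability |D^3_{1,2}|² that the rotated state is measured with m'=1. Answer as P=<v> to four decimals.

Split into d^3_{1,2}(β=2.5134) × two z-phases.
c=cos(2.513400/2)=0.308957, s=sin(2.513400/2)=0.951076; N=√[24·2·120·1]=75.894664
k: max(0,(2)−(1))=1 … min(3+(2),3−(1))=2
  k=1: (−1)^0·75.8947/(24)·0.3090^5·0.9511^1 = +0.008467
  k=2: (−1)^1·75.8947/(12)·0.3090^3·0.9511^3 = -0.160461
d^3_{1,2}(2.5134) = +0.008467 -0.160461 = -0.151995
|D^3_{1,2}|² = |d^3_{1,2}(β)|² = (-0.151995)² = 0.023102 (the z-rotation phases have unit modulus)

P=0.0231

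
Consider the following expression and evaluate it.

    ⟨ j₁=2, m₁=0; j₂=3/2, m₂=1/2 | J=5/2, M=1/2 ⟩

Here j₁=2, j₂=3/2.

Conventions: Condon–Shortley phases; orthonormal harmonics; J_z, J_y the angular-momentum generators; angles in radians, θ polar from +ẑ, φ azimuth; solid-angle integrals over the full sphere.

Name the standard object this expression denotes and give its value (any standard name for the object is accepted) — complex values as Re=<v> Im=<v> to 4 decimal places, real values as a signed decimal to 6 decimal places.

Clebsch–Gordan coefficient, −√(3/35) ≈ -0.292770

This is a Clebsch–Gordan (vector-coupling) coefficient.
j₁+j₂−J=1  J+j₁−j₂=3  J−j₁+j₂=2  j₁+j₂+J+1=7
(j₁±m₁, j₂±m₂, J±M) = (2,2,2,1,3,2)
P² = 48/35
sum k=0..1:
  [0] +1/4 = 1/4
  [1] −1/2 = -1/2
S = -1/4
C² = P²·S² = 3/35 ; C = -0.292770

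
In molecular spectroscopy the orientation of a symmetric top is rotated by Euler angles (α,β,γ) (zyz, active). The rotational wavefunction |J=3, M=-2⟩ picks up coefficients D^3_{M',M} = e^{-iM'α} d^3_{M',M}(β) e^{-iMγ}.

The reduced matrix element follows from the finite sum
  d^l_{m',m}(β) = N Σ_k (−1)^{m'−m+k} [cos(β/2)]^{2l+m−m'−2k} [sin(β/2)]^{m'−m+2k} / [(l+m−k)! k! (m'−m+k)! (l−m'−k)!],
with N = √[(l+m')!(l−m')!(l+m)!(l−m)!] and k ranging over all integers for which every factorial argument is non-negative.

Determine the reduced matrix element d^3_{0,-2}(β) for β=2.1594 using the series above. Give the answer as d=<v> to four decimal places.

d^3_{0,-2}(β=2.1594) via the finite sum:
With c≡cos(β/2)=0.471593 and s≡sin(β/2)=0.881816, N=[6·6·1·120]^{1/2}=65.726707
The bounds max(0,m−m')=0 and min(l+m,l−m')=1 give 2 terms
  k=0: (−1)^2·65.7267/(12)·0.4716^4·0.8818^2 = +0.210662
  k=1: (−1)^3·65.7267/(12)·0.4716^2·0.8818^4 = -0.736559
d^3_{0,-2}(2.1594) = +0.210662 -0.736559 = -0.525898

d=-0.5259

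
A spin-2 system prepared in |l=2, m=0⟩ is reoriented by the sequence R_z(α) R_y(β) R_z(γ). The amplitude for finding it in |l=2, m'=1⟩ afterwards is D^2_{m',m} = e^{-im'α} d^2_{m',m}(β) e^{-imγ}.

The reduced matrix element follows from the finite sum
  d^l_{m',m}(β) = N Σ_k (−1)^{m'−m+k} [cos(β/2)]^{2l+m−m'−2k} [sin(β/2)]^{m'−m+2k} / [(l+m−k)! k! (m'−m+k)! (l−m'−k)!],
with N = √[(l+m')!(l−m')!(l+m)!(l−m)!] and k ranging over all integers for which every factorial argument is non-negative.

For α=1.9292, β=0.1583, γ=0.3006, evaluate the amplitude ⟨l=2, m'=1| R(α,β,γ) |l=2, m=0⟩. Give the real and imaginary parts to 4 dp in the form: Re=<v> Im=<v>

Re=0.0669 Im=0.1785

First d^2_{1,0}(β=0.1583), then the phase factors e^{-i(1)α} and e^{-i(0)γ}:
c=cos(0.158300/2)=0.996869, s=sin(0.158300/2)=0.079067; N=√[6·1·2·2]=4.898979
Admissible k: 0..1 (factorial args all ≥0)
  k=0: (−1)^1·4.8990/(2)·0.9969^3·0.0791^1 = -0.191861
  k=1: (−1)^2·4.8990/(2)·0.9969^1·0.0791^3 = +0.001207
d^2_{1,0}(0.1583) = -0.191861 +0.001207 = -0.190654
Phases: e^{-i·(1)·1.9292}=-0.350780-0.936458i, e^{-i·(0)·0.3006}=+1.000000+0.000000i ⇒ D=+0.066878+0.178540i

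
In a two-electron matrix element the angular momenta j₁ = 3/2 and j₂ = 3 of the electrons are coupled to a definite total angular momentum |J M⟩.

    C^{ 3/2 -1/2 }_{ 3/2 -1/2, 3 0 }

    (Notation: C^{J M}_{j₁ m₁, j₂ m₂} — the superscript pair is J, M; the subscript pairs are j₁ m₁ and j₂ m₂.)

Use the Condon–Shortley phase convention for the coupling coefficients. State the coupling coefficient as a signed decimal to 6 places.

√[4·3!0!3!/7! · 1!2!3!3!1!2!] = √(144/35)
  +(−1)^2/∏(2,1,0,1,0,2)! = 1/4  (running 1/4)
⟨..|..⟩ = √(144/35)·(1/4) = +0.507093

+0.507093  (= +√(9/35))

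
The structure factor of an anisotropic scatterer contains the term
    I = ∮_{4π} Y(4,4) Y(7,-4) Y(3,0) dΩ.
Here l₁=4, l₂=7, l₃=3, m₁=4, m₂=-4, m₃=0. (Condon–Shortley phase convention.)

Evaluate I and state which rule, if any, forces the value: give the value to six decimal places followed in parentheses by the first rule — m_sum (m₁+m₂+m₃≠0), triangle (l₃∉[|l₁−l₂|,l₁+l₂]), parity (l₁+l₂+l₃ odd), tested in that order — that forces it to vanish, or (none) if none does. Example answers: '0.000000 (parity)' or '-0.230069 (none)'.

0.086551 (none)

Checks pass: Σm=0; 14 even; l₃=3∈[3,11].
(2·4+1)(2·7+1)(2·3+1) = 945
Δ: 8! 0! 6! / 15! → 1/45045
sum: t=4:+1/20736 = 1/20736
3j²(4 7 3; 0 0 0) = Δ·Π!·Σ² = 35/1287  (sign -1)
sum: t=0:+1/1451520 = 1/1451520
3j²(4 7 3; 4 -4 0) = Δ·Π!·Σ² = 1/273  (sign -1)
combine: 4πI² = 945·35/1287·1/273 = 175/1859
take √, sign +1: I = 0.08655146
No selection rule forces the value: the integral is nonzero (none).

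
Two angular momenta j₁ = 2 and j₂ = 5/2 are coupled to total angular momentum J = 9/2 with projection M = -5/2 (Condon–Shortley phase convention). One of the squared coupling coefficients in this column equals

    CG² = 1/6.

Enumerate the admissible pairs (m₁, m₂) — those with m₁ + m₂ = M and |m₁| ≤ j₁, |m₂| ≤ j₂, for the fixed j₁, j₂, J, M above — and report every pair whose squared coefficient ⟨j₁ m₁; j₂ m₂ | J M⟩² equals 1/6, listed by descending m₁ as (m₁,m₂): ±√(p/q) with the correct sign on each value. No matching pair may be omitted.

Admissible pairs with m₁+m₂ = M = -5/2: (-2,-1/2), (-1,-3/2), (0,-5/2)
  (m₁,m₂)=(0,-5/2): CG² = 1/6, CG = +√(1/6)   ← matches the target
  (m₁,m₂)=(-1,-3/2): CG² = 5/9, CG = +√(5/9)
  (m₁,m₂)=(-2,-1/2): CG² = 5/18, CG = +√(5/18)
Pairs with CG² = 1/6: (0,-5/2): +√(1/6)

(0,-5/2): +√(1/6)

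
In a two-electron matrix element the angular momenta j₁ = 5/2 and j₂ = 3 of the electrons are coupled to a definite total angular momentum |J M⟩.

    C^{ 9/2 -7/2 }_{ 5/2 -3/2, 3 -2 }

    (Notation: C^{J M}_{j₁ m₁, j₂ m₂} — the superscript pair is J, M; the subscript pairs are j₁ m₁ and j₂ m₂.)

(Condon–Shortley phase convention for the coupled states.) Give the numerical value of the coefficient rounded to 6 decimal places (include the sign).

+√(1/99) ≈ +0.100504

j₁+j₂−J=1  J+j₁−j₂=4  J−j₁+j₂=5  j₁+j₂+J+1=11
(j₁±m₁, j₂±m₂, J±M) = (1,4,1,5,1,8)
P² = 921600/11
sum k=0..1:
  [0] +1/576 = 1/576
  [1] −1/720 = -1/720
S = 1/2880
C² = P²·S² = 1/99 ; C = +0.100504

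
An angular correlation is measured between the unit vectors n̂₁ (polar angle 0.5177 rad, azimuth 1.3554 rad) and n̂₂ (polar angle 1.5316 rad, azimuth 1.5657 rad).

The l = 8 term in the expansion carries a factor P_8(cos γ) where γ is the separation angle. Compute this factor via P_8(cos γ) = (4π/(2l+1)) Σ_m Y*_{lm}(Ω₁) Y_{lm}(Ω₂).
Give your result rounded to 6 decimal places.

-0.023210

Term-by-term m-sum for l=8 (normalisation 4π/17 = 0.739198):
  m=-8: Y*=(-0.000281, -0.001833)  Y=(0.511845, 0.020880)  product (-0.000106, -0.000944)
  m=-7: Y*=(-0.012998, -0.000820)  Y=(-0.002866, 0.080306)  product (0.000103, -0.001041)
  m=-6: Y*=(-0.015693, 0.054900)  Y=(0.365883, 0.011191)  product (-0.006356, 0.019912)
  m=-5: Y*=(0.153774, 0.082776)  Y=(-0.002408, 0.094465)  product (-0.008190, 0.014327)
  m=-4: Y*=(0.243513, -0.283762)  Y=(0.323773, 0.006601)  product (0.080716, -0.090267)
  m=-3: Y*=(-0.310421, -0.411585)  Y=(-0.001545, 0.101075)  product (0.042081, -0.030740)
  m=-2: Y*=(-0.283506, 0.130294)  Y=(0.305826, 0.003117)  product (-0.087110, 0.038963)
  m=-1: Y*=(-0.051008, -0.233135)  Y=(-0.000529, 0.103889)  product (0.024247, -0.005176)
  m=+0: Y*=(-0.406418, -0.000000)  Y=(0.300604, 0.000000)  product (-0.122171, -0.000000)
  m=+1: Y*=(0.051008, -0.233135)  Y=(0.000529, 0.103889)  product (0.024247, 0.005176)
  m=+2: Y*=(-0.283506, -0.130294)  Y=(0.305826, -0.003117)  product (-0.087110, -0.038963)
  m=+3: Y*=(0.310421, -0.411585)  Y=(0.001545, 0.101075)  product (0.042081, 0.030740)
  m=+4: Y*=(0.243513, 0.283762)  Y=(0.323773, -0.006601)  product (0.080716, 0.090267)
  m=+5: Y*=(-0.153774, 0.082776)  Y=(0.002408, 0.094465)  product (-0.008190, -0.014327)
  m=+6: Y*=(-0.015693, -0.054900)  Y=(0.365883, -0.011191)  product (-0.006356, -0.019912)
  m=+7: Y*=(0.012998, -0.000820)  Y=(0.002866, 0.080306)  product (0.000103, 0.001041)
  m=+8: Y*=(-0.000281, 0.001833)  Y=(0.511845, -0.020880)  product (-0.000106, 0.000944)
Accumulated sum (-0.031399, -0.000000); after 4π/(2l+1) scaling, (-0.023210, -0.000000) ⇒ P_8 = -0.023210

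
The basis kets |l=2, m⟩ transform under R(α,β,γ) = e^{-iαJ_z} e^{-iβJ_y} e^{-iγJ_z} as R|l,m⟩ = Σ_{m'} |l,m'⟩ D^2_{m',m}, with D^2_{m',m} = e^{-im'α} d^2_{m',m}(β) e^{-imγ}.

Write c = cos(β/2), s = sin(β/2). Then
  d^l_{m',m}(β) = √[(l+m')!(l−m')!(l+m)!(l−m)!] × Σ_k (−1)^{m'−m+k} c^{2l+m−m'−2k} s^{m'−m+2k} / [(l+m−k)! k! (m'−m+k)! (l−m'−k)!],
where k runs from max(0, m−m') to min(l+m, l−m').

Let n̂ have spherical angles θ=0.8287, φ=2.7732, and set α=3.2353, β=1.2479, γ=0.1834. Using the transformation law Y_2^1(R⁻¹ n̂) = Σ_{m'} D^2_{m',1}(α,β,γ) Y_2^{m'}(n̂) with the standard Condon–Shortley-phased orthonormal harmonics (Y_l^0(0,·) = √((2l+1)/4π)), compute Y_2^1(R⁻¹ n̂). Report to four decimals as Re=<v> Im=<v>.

Need the full column D^2_{m',1} for m'=−2..2 at α=3.2353, β=1.2479, γ=0.1834.
cos(β/2)=0.811577, sin(β/2)=0.584245
d^2_{-2,1}: single k=3 term ⇒ +0.323702;  D = +0.323700+0.001300i
d^2_{-1,1}: k∈[2..3] ⇒ +0.674484 -0.116515 = +0.557969;  D = -0.555726+0.049979i
d^2_{0,1}: k∈[1..2] ⇒ +0.764998 -0.396453 = +0.368545;  D = +0.362364-0.067213i
d^2_{1,1}: k∈[0..1] ⇒ +0.433829 -0.674484 = -0.240654;  D = +0.231473-0.065837i
d^2_{2,1}: single k=0 term ⇒ -0.624618;  D = -0.582164+0.226346i
Y_2^{m'}(θ=0.8287,φ=2.7732) and Σ D·Y over m':
  (+0.3237+0.0013i)·(+0.1554+0.1410i)  (-0.5557+0.0500i)·(-0.3590-0.1386i)  (+0.3624-0.0672i)·(+0.1168+0.0000i)  (+0.2315-0.0658i)·(+0.3590-0.1386i)  (-0.5822+0.2263i)·(+0.1554-0.1410i)
Y_2^1(R⁻¹ n̂) = +0.314289+0.158611i

Re=0.3143 Im=0.1586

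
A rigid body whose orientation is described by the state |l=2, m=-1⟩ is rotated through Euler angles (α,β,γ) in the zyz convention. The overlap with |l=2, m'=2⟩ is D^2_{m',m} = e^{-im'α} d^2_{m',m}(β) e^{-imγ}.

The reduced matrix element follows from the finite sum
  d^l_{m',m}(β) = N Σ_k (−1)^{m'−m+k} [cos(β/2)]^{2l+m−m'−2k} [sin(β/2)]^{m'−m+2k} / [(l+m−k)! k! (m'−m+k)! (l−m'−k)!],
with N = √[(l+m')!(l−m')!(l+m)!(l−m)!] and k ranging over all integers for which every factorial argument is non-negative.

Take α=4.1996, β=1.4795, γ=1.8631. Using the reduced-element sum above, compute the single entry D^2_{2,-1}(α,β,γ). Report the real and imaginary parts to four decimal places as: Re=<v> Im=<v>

Re=-0.4381 Im=0.1132

D^2_{2,-1}(4.1996,1.4795,1.8631) = e^{-i·2·4.1996}·d^2_{2,-1}(1.4795)·e^{-i·-1·1.8631}. Compute d first:
c=cos(1.479500/2)=0.738637, s=sin(1.479500/2)=0.674103; N=√[24·1·1·6]=12.000000
Admissible k: 0..0 (factorial args all ≥0)
  k=0: (−1)^3·12.0000/(6)·0.7386^1·0.6741^3 = -0.452523
d^2_{2,-1}(1.4795) = -0.452523
D = (-0.518605-0.855014i)·(-0.452523)·(-0.288159+0.957583i) = -0.438127+0.113233i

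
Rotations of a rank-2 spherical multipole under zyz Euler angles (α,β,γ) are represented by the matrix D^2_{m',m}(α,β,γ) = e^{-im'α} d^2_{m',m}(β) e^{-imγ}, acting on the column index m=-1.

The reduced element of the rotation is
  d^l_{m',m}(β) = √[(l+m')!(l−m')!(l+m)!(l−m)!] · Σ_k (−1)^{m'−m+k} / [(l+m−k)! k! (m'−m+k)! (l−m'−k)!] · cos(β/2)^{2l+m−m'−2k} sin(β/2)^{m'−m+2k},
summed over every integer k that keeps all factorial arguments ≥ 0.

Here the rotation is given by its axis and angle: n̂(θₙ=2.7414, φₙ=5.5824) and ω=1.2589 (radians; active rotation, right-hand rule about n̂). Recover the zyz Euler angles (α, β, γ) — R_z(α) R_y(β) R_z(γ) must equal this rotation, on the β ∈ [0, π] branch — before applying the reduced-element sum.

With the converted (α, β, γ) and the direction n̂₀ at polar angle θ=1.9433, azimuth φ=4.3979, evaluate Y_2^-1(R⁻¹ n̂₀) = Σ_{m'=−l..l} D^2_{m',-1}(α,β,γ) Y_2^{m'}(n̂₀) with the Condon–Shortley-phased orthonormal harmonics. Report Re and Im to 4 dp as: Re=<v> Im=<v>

Axis–angle → zyz. n̂ = (sinθₙcosφₙ, sinθₙsinφₙ, cosθₙ) = (+0.297782, -0.251218, -0.920986), ω = 1.2589.
R = I cosω + sinω [n̂]ₓ + (1−cosω) n̂n̂ᵀ gives
  R = [+0.368327, +0.824699, -0.429193; -0.928404, +0.350608, -0.123045; +0.049003, +0.443785, +0.894792]
β = atan2(√(R₁₃²+R₂₃²), R₃₃) = 0.462830; α = atan2(R₂₃, R₁₃) mod 2π = 3.420794; γ = atan2(R₃₂, −R₃₁) mod 2π = 1.680772
Need the full column D^2_{m',-1} for m'=−2..2 at α=3.4208, β=0.4628, γ=1.6808.
cos(β/2)=0.973343, sin(β/2)=0.229355
d^2_{-2,-1}: single k=1 term ⇒ +0.422996;  D = -0.262136+0.331979i
d^2_{-1,-1}: k∈[0..1] ⇒ +0.897560 -0.149510 = +0.748050;  D = +0.283830-0.692112i
d^2_{0,-1}: k∈[0..1] ⇒ -0.518062 +0.028765 = -0.489297;  D = +0.053702-0.486341i
d^2_{1,-1}: k∈[0..1] ⇒ +0.149510 -0.002767 = +0.146743;  D = -0.024714-0.144647i
d^2_{2,-1}: single k=0 term ⇒ -0.023487;  D = -0.010183-0.021165i
Y_2^{m'}(θ=1.9433,φ=4.3979) and Σ D·Y over m':
  (-0.2621+0.3320i)·(-0.2710-0.1972i)  (+0.2838-0.6921i)·(+0.0810-0.2490i)  (+0.0537-0.4863i)·(-0.1901+0.0000i)  (-0.0247-0.1446i)·(-0.0810-0.2490i)  (-0.0102-0.0212i)·(-0.2710+0.1972i)
Y_2^-1(R⁻¹ n̂) = -0.050184-0.050996i

Re=-0.0502 Im=-0.0510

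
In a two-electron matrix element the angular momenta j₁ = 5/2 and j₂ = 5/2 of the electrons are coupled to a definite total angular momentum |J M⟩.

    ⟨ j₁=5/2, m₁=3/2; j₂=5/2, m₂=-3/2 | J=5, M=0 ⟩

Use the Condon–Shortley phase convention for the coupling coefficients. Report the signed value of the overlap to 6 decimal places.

+0.314970

√[11·0!5!5!/11! · 4!1!1!4!5!5!] = √(230400/7)
  +(−1)^0/∏(0,0,1,1,4,4)! = 1/576  (running 1/576)
⟨..|..⟩ = √(230400/7)·(1/576) = +0.314970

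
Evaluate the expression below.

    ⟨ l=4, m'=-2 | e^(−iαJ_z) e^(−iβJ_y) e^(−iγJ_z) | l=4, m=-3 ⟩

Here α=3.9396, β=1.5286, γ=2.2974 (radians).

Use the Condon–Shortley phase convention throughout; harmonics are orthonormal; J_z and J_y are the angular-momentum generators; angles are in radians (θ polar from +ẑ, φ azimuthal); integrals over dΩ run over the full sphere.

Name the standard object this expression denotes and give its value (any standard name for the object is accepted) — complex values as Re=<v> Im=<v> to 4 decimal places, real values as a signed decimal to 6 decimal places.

Wigner D-matrix element, Re=-0.2754 Im=0.3743

This is a Wigner D-matrix element — the rotation-matrix element ⟨l m'| R(α,β,γ) |l m⟩ in the angular-momentum basis.
D^4_{-2,-3}(3.9396,1.5286,2.2974) = e^{-i·-2·3.9396}·d^4_{-2,-3}(1.5286)·e^{-i·-3·2.2974}. Compute d first:
c=cos(1.528600/2)=0.721867, s=sin(1.528600/2)=0.692032; N=√[2·720·1·5040]=2693.993318
The bounds max(0,m−m')=0 and min(l+m,l−m')=1 give 2 terms
  k=0: (−1)^1·2693.9933/(720)·0.7219^7·0.6920^1 = -0.264478
  k=1: (−1)^2·2693.9933/(240)·0.7219^5·0.6920^3 = +0.729205
d^4_{-2,-3}(1.5286) = -0.264478 +0.729205 = +0.464726
D = (-0.025216+0.999682i)·(+0.464726)·(+0.820212+0.572060i) = -0.275378+0.374349i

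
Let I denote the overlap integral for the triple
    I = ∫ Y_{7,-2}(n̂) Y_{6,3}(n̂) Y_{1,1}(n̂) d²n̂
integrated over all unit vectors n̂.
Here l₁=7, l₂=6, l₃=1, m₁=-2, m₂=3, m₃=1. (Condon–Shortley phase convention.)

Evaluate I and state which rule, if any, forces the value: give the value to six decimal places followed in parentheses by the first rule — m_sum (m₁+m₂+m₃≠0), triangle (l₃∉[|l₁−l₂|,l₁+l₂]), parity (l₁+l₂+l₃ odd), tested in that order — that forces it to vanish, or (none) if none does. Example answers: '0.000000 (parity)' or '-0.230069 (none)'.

0.000000 (m_sum)

-2 + 3 + 1 = 2 ≠ 0: azimuthal integral kills it; I = 0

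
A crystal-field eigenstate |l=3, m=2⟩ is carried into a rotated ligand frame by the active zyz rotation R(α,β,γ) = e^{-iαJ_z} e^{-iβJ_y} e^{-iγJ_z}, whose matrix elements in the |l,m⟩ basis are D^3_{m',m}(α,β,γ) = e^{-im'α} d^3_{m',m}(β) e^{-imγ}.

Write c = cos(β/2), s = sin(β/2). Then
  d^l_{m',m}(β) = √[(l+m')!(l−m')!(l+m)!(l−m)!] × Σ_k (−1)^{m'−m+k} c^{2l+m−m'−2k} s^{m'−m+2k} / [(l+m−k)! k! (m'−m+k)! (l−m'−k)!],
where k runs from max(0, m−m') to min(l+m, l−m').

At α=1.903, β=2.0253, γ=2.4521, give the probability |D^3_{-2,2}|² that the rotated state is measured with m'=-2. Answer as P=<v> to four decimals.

Split into d^3_{-2,2}(β=2.0253) × two z-phases.
Half-angle: c=0.529615, s=0.848238. N=√(1·120·120·1)=120.000000
Admissible k: 4..5 (factorial args all ≥0)
  k=4: (−1)^0·120.0000/(24)·0.5296^2·0.8482^4 = +0.726042
  k=5: (−1)^1·120.0000/(120)·0.5296^0·0.8482^6 = -0.372484
d^3_{-2,2}(2.0253) = +0.726042 -0.372484 = +0.353558
|D^3_{-2,2}|² = |d^3_{-2,2}(β)|² = (+0.353558)² = 0.125003 (the z-rotation phases have unit modulus)

P=0.1250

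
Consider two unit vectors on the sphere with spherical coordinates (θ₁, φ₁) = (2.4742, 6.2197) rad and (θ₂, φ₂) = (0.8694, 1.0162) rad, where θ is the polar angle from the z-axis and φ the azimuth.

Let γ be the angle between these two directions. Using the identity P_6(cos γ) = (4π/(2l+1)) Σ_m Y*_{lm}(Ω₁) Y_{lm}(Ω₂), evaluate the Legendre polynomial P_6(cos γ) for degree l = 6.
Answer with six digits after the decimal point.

Addition theorem: P_6(cos γ) = (4π/13) Σ_m Y*_{lm}(Ω₁) Y_{lm}(Ω₂), m = −6…6:
  m=-6: Y*=+0.025212-0.010097i  Y=+0.094369+0.017756i  product +0.002559-0.000505i
  m=-5: Y*=-0.113426+0.037264i  Y=+0.101241+0.262101i  product -0.021250-0.025956i
  m=-4: Y*=+0.293239-0.076109i  Y=-0.262466+0.346991i  product -0.050556+0.121727i
  m=-3: Y*=-0.450983+0.086946i  Y=-0.294875-0.027501i  product +0.135375-0.013236i
  m=-2: Y*=+0.303814-0.038784i  Y=+0.065477+0.131626i  product +0.024998+0.037450i
  m=-1: Y*=+0.189520-0.012048i  Y=-0.189310+0.305611i  product -0.032196+0.060200i
  m=+0: Y*=-0.373268-0.000000i  Y=+0.049759+0.000000i  product -0.018573-0.000000i
  m=+1: Y*=-0.189520-0.012048i  Y=+0.189310+0.305611i  product -0.032196-0.060200i
  m=+2: Y*=+0.303814+0.038784i  Y=+0.065477-0.131626i  product +0.024998-0.037450i
  m=+3: Y*=+0.450983+0.086946i  Y=+0.294875-0.027501i  product +0.135375+0.013236i
  m=+4: Y*=+0.293239+0.076109i  Y=-0.262466-0.346991i  product -0.050556-0.121727i
  m=+5: Y*=+0.113426+0.037264i  Y=-0.101241+0.262101i  product -0.021250+0.025956i
  m=+6: Y*=+0.025212+0.010097i  Y=+0.094369-0.017756i  product +0.002559+0.000505i
Total Σ_m = +0.099284-0.000000i. Multiply by 0.966644: +0.095972-0.000000i. P_6(cos γ) = 0.095972

0.095972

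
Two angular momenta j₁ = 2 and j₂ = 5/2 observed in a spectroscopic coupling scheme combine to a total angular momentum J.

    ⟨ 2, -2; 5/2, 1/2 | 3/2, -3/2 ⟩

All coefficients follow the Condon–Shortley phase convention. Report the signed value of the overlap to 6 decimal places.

j₁+j₂−J=3  J+j₁−j₂=1  J−j₁+j₂=2  j₁+j₂+J+1=7
(j₁±m₁, j₂±m₂, J±M) = (0,4,3,2,0,3)
P² = 576/35
sum k=3..3:
  [3] −1/12 = -1/12
S = -1/12
C² = P²·S² = 4/35 ; C = -0.338062

−√(4/35) = -0.338062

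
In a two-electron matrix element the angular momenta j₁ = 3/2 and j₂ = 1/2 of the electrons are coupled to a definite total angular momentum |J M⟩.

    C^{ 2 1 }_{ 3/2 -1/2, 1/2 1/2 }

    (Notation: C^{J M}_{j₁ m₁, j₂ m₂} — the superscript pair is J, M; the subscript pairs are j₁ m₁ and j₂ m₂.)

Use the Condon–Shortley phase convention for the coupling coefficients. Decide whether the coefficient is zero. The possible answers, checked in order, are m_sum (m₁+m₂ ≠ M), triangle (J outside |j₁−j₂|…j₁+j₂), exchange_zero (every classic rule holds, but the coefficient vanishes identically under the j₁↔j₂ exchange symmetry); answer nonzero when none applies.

m-sum: m₁+m₂ = -1/2+1/2 = 0, M = 1  ✗ ⇒ coefficient is 0

m_sum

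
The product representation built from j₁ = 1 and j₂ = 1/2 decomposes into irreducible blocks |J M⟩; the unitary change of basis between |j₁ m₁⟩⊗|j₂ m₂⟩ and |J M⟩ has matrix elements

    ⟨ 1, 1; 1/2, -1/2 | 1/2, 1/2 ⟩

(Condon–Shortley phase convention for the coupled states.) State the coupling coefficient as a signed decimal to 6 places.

+0.816497  (= +√(2/3))

triangle: 1!×1!×0!/3! = 1/6
(j±m)!: 2!×0!×0!×1!×1!×0! = 2
prefactor² = (2J+1)×Δ×N² = 2/3
  k=0: +1/(0!×1!×0!×0!×1!×0!) = 1
Σ = 1  ⇒  CG² = 2/3×1² = 2/3
CG = +√(2/3) = +0.816497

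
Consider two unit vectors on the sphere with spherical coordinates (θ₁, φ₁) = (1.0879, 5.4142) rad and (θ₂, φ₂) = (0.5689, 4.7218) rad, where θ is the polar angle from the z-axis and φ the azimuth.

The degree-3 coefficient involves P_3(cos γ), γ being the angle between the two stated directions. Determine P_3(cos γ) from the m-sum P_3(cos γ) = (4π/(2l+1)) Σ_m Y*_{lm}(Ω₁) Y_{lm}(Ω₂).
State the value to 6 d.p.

Expand P_3 via completeness: Σ_{m} conj(Y_{3,m}) at Ω₁ times Y_{3,m} at Ω₂ —
  [-3]  conj(Y_{3,-3})(Ω₁) = -0.249395-0.147683i ; Y_{3,-3}(Ω₂) = -0.001841-0.065200i ; Δ = -0.009170+0.016533i
  [-2]  conj(Y_{3,-2})(Ω₁) = -0.061938-0.367043i ; Y_{3,-2}(Ω₂) = -0.249826+0.004703i ; Δ = +0.017200+0.091406i
  [-1]  conj(Y_{3,-1})(Ω₁) = +0.014430-0.017069i ; Y_{3,-1}(Ω₂) = +0.004176+0.443755i ; Δ = +0.007635+0.006332i
  [+0]  conj(Y_{3,0})(Ω₁) = -0.333035-0.000000i ; Y_{3,0}(Ω₂) = +0.172599+0.000000i ; Δ = -0.057482-0.000000i
  [+1]  conj(Y_{3,1})(Ω₁) = -0.014430-0.017069i ; Y_{3,1}(Ω₂) = -0.004176+0.443755i ; Δ = +0.007635-0.006332i
  [+2]  conj(Y_{3,2})(Ω₁) = -0.061938+0.367043i ; Y_{3,2}(Ω₂) = -0.249826-0.004703i ; Δ = +0.017200-0.091406i
  [+3]  conj(Y_{3,3})(Ω₁) = +0.249395-0.147683i ; Y_{3,3}(Ω₂) = +0.001841-0.065200i ; Δ = -0.009170-0.016533i
Accumulated sum -0.026152+0.000000i; after 4π/(2l+1) scaling, -0.046948+0.000000i ⇒ P_3 = -0.046948

-0.046948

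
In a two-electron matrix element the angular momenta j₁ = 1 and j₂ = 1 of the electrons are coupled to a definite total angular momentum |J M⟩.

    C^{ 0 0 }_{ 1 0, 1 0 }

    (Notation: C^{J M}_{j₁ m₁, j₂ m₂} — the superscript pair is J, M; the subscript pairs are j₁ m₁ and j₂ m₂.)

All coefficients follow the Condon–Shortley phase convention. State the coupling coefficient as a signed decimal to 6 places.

-0.577350

j₁+j₂−J=2  J+j₁−j₂=0  J−j₁+j₂=0  j₁+j₂+J+1=3
(j₁±m₁, j₂±m₂, J±M) = (1,1,1,1,0,0)
P² = 1/3
sum k=1..1:
  [1] −1/1 = -1
S = -1
C² = P²·S² = 1/3 ; C = -0.577350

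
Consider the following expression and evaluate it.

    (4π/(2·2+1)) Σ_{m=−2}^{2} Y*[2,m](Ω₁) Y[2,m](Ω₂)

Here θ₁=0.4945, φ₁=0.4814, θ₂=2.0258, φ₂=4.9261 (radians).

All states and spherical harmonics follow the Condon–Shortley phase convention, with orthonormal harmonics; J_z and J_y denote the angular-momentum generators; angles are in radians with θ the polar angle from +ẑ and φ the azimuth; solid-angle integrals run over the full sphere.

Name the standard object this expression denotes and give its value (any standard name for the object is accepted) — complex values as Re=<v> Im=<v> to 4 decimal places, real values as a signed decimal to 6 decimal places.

This sum is the spherical-harmonic addition theorem: it equals the Legendre polynomial P_l(cos γ) of the angle γ between the two directions.
Addition theorem: P_2(cos γ) = (4π/5) Σ_m Y*_{lm}(Ω₁) Y_{lm}(Ω₂), m = −2…2:
  m=-2: (+0.049698+0.071412i) × (-0.283634+0.129197i) = -0.023322-0.013834i  (running Σ = -0.023322-0.013834i)
  m=-1: (+0.286045+0.149427i) × (-0.064680-0.298029i) = +0.026032-0.094915i  (running Σ = +0.002710-0.108749i)
  m=0: (+0.417669-0.000000i) × (-0.132657+0.000000i) = -0.055407+0.000000i  (running Σ = -0.052697-0.108749i)
  m=1: (-0.286045+0.149427i) × (+0.064680-0.298029i) = +0.026032+0.094915i  (running Σ = -0.026664-0.013834i)
  m=2: (+0.049698-0.071412i) × (-0.283634-0.129197i) = -0.023322+0.013834i  (running Σ = -0.049987+0.000000i)
Total Σ_m = -0.049987+0.000000i. Multiply by 2.513274: -0.125630+0.000000i. P_2(cos γ) = -0.125630

Legendre polynomial (addition theorem), -0.125630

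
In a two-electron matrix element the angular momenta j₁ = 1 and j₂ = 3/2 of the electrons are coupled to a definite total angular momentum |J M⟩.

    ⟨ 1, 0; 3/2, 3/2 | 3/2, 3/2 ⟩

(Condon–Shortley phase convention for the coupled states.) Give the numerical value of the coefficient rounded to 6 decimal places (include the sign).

triangle: 1!×1!×2!/5! = 2/120
(j±m)!: 1!×1!×3!×0!×3!×0! = 36
prefactor² = (2J+1)×Δ×N² = 12/5
  k=1: −1/(1!×0!×0!×2!×1!×0!) = -1/2
Σ = -1/2  ⇒  CG² = 12/5×(-1/2)² = 3/5
CG = −√(3/5) = -0.774597

−√(3/5) = -0.774597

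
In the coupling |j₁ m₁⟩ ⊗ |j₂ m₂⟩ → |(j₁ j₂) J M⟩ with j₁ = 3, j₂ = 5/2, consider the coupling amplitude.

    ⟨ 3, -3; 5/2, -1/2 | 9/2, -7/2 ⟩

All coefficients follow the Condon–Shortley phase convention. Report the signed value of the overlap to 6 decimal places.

j₁+j₂−J=1  J+j₁−j₂=5  J−j₁+j₂=4  j₁+j₂+J+1=11
(j₁±m₁, j₂±m₂, J±M) = (0,6,2,3,1,8)
P² = 2764800/11
sum k=1..1:
  [1] −1/720 = -1/720
S = -1/720
C² = P²·S² = 16/33 ; C = -0.696311

-0.696311  (= −√(16/33))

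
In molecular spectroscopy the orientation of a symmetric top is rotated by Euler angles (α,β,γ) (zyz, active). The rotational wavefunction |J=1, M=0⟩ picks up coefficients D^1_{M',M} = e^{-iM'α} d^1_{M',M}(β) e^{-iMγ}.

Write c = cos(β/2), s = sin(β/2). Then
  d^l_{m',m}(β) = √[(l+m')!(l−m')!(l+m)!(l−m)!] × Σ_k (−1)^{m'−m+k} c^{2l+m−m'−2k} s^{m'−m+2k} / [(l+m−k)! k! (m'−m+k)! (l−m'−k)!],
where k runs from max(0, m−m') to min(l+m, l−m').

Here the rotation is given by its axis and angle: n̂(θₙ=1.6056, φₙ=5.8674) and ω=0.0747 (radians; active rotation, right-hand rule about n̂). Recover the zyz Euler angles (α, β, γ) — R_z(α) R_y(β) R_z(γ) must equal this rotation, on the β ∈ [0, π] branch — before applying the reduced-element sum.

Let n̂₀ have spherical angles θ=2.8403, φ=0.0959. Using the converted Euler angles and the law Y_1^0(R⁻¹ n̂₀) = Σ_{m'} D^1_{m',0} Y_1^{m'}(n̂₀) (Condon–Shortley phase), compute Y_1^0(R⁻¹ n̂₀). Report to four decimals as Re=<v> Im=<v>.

Re=-0.4706 Im=0.0000

Axis–angle → zyz. n̂ = (sinθₙcosφₙ, sinθₙsinφₙ, cosθₙ) = (+0.914245, -0.403664, -0.034797), ω = 0.0747.
R = I cosω + sinω [n̂]ₓ + (1−cosω) n̂n̂ᵀ gives
  R = [+0.999542, +0.001568, -0.030214; -0.003626, +0.997666, -0.068191; +0.030037, +0.068270, +0.997215]
β = atan2(√(R₁₃²+R₂₃²), R₃₃) = 0.074655; α = atan2(R₂₃, R₁₃) mod 2π = 4.295303; γ = atan2(R₃₂, −R₃₁) mod 2π = 1.985281
Need the full column D^1_{m',0} for m'=−1..1 at α=4.2953, β=0.0747, γ=1.9853.
cos(β/2)=0.999303, sin(β/2)=0.037319
d^1_{-1,0}: single k=1 term ⇒ +0.052740;  D = -0.021365-0.048219i
d^1_{0,0}: k∈[0..1] ⇒ +0.998607 -0.001393 = +0.997215;  D = +0.997215+0.000000i
d^1_{1,0}: single k=0 term ⇒ -0.052740;  D = +0.021365-0.048219i
Y_1^{m'}(θ=2.8403,φ=0.0959) and Σ D·Y over m':
  (-0.0214-0.0482i)·(+0.1021-0.0098i)  (+0.9972+0.0000i)·(-0.4666+0.0000i)  (+0.0214-0.0482i)·(-0.1021-0.0098i)
Y_1^0(R⁻¹ n̂) = -0.470601+0.000000i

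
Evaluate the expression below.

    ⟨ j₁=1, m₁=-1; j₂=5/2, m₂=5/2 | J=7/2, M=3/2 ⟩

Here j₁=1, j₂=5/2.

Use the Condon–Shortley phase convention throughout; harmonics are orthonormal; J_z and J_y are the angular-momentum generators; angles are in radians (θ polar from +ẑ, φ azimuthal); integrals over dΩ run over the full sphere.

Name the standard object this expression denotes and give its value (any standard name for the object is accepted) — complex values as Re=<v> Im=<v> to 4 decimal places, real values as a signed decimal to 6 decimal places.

Clebsch–Gordan coefficient, +√(1/21) ≈ +0.218218

This is a Clebsch–Gordan (vector-coupling) coefficient.
triangle: 0!·2!·5!/8! = 240/40320
(j±m)!: 0!·2!·5!·0!·5!·2! = 57600
prefactor² = (2J+1)·Δ·N² = 19200/7
  k=0: +1/(0!·0!·2!·5!·0!·0!) = 1/240
Σ = 1/240  ⇒  CG² = 19200/7·(1/240)² = 1/21
CG = +√(1/21) = +0.218218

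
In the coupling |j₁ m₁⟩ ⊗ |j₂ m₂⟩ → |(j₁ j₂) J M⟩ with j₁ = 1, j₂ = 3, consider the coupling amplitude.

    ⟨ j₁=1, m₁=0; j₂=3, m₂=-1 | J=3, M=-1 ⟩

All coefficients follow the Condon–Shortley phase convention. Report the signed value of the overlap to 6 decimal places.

+√(1/12) ≈ +0.288675

j₁+j₂−J=1  J+j₁−j₂=1  J−j₁+j₂=5  j₁+j₂+J+1=8
(j₁±m₁, j₂±m₂, J±M) = (1,1,2,4,2,4)
P² = 48
sum k=0..1:
  [0] +1/12 = 1/12
  [1] −1/24 = -1/24
S = 1/24
C² = P²·S² = 1/12 ; C = +0.288675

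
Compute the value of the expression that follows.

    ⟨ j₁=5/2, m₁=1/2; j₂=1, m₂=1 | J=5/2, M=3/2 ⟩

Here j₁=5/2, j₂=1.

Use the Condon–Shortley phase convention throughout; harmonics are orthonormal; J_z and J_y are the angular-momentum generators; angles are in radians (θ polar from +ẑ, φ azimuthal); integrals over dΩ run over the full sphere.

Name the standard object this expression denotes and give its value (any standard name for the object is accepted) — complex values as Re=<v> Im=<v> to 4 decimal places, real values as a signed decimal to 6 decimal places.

Clebsch–Gordan coefficient, −√(16/35) ≈ -0.676123

This is a Clebsch–Gordan (vector-coupling) coefficient.
j₁+j₂−J=1  J+j₁−j₂=4  J−j₁+j₂=1  j₁+j₂+J+1=7
(j₁±m₁, j₂±m₂, J±M) = (3,2,2,0,4,1)
P² = 576/35
sum k=1..1:
  [1] −1/6 = -1/6
S = -1/6
C² = P²·S² = 16/35 ; C = -0.676123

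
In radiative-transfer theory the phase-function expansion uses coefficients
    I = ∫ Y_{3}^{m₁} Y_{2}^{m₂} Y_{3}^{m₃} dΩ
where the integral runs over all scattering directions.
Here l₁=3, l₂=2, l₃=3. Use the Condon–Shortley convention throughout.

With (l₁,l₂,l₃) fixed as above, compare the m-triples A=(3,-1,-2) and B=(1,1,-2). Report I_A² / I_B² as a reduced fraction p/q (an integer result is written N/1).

Shared (l₁,l₂,l₃)=(3,2,3): N and (l;000)² cancel in I_A²/I_B².
A: Δ = 2!·4!·2!/9! = 1/3780; Racah Σ t=0..0: t=0:+1/48 = 1/48; ⇒ 3j(3 2 3; 3 -1 -2)² = 5/84, sgn -1
B: Δ = 2!·4!·2!/9! = 1/3780; Racah Σ t=1..2: t=1:−1/12 t=2:+1/48 = -1/16; ⇒ 3j(3 2 3; 1 1 -2)² = 1/28, sgn +1
I_A²/I_B² = (5/84)/(1/28) = 5/3

5/3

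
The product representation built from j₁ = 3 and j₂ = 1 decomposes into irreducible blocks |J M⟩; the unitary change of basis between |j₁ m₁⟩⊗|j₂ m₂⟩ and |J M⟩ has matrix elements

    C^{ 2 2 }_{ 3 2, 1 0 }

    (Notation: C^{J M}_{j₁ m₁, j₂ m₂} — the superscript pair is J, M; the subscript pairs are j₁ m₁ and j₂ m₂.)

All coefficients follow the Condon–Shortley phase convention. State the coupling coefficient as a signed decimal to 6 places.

triangle: 2!*4!*0!/7! = 48/5040
(j±m)!: 5!*1!*1!*1!*4!*0! = 2880
prefactor² = (2J+1)*Δ*N² = 960/7
  k=1: −1/(1!*1!*0!*0!*4!*0!) = -1/24
Σ = -1/24  ⇒  CG² = 960/7*(-1/24)² = 5/21
CG = −√(5/21) = -0.487950

-0.487950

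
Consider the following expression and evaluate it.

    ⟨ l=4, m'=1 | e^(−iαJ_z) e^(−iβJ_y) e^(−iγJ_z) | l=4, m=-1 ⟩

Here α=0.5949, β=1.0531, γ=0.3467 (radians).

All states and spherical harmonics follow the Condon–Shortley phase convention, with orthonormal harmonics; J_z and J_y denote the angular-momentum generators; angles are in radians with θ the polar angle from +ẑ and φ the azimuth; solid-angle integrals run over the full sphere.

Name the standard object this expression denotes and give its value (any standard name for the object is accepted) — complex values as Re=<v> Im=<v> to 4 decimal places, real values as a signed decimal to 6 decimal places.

This is a Wigner D-matrix element — the rotation-matrix element ⟨l m'| R(α,β,γ) |l m⟩ in the angular-momentum basis.
D^4_{1,-1}(0.5949,1.0531,0.3467) = e^{-i·1·0.5949}·d^4_{1,-1}(1.0531)·e^{-i·-1·0.3467}. Compute d first:
With c≡cos(β/2)=0.864546 and s≡sin(β/2)=0.502554, N=[120·6·6·120]^{1/2}=720.000000
k∈{0,1,2,3} keeps every argument non-negative
  k=0: (−1)^2·720.0000/(72)·0.8645^6·0.5026^2 = +1.054614
  k=1: (−1)^3·720.0000/(24)·0.8645^4·0.5026^4 = -1.069063
  k=2: (−1)^4·720.0000/(48)·0.8645^2·0.5026^6 = +0.180618
  k=3: (−1)^5·720.0000/(720)·0.8645^0·0.5026^8 = -0.004069
d^4_{1,-1}(1.0531) = +1.054614 -1.069063 +0.180618 -0.004069 = +0.162100
Attach z-rotation phases: D = e^{-i(1)(0.5949)}·(+0.162100)·e^{-i(-1)(0.3467)} = +0.157133-0.039822i

Wigner D-matrix element, Re=0.1571 Im=-0.0398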